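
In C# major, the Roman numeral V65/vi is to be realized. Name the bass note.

The applied chord V65/vi is rooted on E#: E#-G##-B#-D#.
The figure 65 means first inversion — the third is in the bass.

G##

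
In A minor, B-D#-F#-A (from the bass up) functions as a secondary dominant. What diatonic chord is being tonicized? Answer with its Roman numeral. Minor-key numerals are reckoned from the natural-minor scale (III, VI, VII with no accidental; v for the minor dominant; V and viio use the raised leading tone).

V

The chord is a dominant seventh chord on B.
A dominant resolves down a perfect fifth: B → E. In A minor, E is scale degree 5, i.e. V.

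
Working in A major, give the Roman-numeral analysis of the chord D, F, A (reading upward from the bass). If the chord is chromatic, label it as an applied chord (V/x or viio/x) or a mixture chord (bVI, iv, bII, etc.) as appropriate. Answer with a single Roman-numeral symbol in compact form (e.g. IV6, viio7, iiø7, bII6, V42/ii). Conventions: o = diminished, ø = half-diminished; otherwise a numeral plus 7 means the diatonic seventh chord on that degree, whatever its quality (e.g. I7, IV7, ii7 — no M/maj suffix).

The pitches D-F-A form a minor triad rooted on D.
D is the fourth degree of A major. This is the minor subdominant, borrowed from the parallel minor.

iv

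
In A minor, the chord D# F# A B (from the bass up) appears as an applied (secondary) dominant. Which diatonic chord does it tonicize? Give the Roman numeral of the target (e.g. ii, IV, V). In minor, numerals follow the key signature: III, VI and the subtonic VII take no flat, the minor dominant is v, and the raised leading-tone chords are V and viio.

V

The chord is a dominant seventh chord on B.
A dominant resolves down a perfect fifth: B → E. In A minor, E is scale degree 5, i.e. V.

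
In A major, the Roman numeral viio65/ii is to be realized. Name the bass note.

C#

The applied chord viio65/ii is rooted on A#: A#-C#-E-G.
The figure 65 means first inversion — the third is in the bass.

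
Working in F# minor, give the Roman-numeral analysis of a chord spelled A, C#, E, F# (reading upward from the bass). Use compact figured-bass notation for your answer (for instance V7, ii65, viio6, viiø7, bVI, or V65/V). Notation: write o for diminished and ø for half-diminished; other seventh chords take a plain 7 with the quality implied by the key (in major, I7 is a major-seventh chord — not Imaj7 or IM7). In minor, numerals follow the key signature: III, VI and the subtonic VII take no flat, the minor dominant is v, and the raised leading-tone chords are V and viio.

Stacked in thirds the chord is F#-A-C#-E: a minor seventh chord on F#.
F# is scale degree 1 in F# minor, and a minor seventh chord on that degree is written i7.
With A in the bass the chord is in first inversion, so the figured bass is 65.

i65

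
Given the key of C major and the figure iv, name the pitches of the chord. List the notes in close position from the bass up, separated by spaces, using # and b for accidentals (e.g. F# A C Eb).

Scale degree 4 in C major is F; here the chord built on it is altered to a minor triad. iv is the minor subdominant, borrowed from the parallel minor.
So the chord is F-Ab-C, a minor triad.

F Ab C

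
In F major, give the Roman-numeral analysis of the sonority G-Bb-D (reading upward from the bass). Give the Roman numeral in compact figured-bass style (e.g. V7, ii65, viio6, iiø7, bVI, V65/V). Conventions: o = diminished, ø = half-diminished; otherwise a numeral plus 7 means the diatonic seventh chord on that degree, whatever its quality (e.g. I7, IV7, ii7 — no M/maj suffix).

ii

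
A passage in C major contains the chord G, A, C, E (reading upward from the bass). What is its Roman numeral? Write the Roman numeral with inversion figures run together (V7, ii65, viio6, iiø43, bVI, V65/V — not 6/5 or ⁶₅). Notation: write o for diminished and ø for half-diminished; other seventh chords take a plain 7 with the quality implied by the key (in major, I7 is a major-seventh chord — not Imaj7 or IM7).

vi42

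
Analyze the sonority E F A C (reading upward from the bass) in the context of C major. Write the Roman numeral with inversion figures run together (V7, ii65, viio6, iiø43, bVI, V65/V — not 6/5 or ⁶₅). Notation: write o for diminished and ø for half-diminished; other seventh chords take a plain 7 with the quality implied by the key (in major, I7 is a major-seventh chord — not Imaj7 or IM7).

Stacked in thirds the chord is F-A-C-E: a major seventh chord on F.
F is scale degree 4 in C major, and a major seventh chord on that degree is written IV7.
With E in the bass the chord is in third inversion, so the figured bass is 42.

IV42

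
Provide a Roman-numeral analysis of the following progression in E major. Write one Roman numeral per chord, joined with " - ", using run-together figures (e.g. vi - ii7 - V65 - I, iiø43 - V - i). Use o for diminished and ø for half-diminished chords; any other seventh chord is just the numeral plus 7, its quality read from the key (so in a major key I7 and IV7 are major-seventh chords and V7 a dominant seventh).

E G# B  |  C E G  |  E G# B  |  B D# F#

E-G#-B: root E is the tonic; major triad there is I.
C-E-G is non-diatonic — bVI, a mixture chord from E minor.
E-G#-B has root E, degree 1 in E major, so I.
B-D#-F#: major triad on B = scale degree 5 → V.

I - bVI - I - V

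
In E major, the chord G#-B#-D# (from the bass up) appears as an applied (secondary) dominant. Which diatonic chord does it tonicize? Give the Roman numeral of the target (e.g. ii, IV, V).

vi

The chord is a major triad on G#.
A dominant resolves down a perfect fifth: G# → C#. In E major, C# is scale degree 6, i.e. vi.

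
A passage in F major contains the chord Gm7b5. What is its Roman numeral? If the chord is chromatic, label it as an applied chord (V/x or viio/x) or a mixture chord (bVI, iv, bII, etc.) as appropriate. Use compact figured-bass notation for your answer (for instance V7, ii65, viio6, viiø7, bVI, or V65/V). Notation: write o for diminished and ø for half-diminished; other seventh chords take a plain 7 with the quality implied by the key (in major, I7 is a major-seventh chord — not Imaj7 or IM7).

Stacked in thirds the chord is G-Bb-Db-F: a half-diminished seventh chord on G.
G is the second degree of F major. This is the half-diminished supertonic seventh, borrowed from the parallel minor.

iiø7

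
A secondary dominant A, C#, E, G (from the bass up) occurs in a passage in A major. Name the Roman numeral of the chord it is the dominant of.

The chord is a dominant seventh chord on A.
A dominant resolves down a perfect fifth: A → D. In A major, D is scale degree 4, i.e. IV.

IV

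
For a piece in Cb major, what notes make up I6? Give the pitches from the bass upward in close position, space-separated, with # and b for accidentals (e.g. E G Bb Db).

In Cb major, the first degree is Cb, and the diatonic chord built there is a major triad.
Stacking thirds from Cb gives Cb-Eb-Gb.
The figured bass 6 indicates first inversion, placing the third (Eb) in the bass: Eb-Gb-Cb.

Eb Gb Cb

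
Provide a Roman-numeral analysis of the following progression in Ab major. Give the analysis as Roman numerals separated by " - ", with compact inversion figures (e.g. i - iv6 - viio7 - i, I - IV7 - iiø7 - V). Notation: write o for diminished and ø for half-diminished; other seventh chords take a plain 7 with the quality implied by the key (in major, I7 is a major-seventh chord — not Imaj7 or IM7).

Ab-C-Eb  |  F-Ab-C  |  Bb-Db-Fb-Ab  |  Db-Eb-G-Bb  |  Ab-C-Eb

I - vi - iiø7 - V42 - I

Ab-C-Eb has root Ab, degree 1 in Ab major, so I.
F-Ab-C has root F, degree 6 in Ab major, so vi.
Bb-Db-Fb-Ab is non-diatonic — iiø7, a mixture chord from Ab minor.
Db-Eb-G-Bb: dominant seventh chord on Eb = scale degree 5 → V42.
Ab-C-Eb: major triad on Ab = scale degree 1 → I.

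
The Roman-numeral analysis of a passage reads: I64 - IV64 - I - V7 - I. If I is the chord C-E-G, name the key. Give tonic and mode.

C major

I is given as C-E-G — a major triad with root C.
If C is scale degree 1 and the mode makes that degree carry a major triad, the tonic is C and the mode is major.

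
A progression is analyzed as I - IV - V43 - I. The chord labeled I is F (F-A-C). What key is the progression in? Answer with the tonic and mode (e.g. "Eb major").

The chord F is a major triad rooted on F; its label is I.
If F is scale degree 1 and the mode makes that degree carry a major triad, the tonic is F and the mode is major.

F major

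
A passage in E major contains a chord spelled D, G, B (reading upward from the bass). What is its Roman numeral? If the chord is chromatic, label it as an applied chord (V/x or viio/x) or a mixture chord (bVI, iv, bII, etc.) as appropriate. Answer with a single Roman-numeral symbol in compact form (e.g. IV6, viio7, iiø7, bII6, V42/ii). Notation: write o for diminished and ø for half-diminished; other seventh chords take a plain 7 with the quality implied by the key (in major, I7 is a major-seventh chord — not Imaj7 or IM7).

bIII64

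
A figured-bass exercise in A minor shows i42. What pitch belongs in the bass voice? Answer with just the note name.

i in A minor has root A; the chord is A-C-E-G.
The figure 42 means third inversion — the seventh is in the bass.

G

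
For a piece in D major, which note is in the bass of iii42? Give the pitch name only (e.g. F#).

iii in D major has root F#; the chord is F#-A-C#-E.
The figure 42 means third inversion — the seventh is in the bass.

E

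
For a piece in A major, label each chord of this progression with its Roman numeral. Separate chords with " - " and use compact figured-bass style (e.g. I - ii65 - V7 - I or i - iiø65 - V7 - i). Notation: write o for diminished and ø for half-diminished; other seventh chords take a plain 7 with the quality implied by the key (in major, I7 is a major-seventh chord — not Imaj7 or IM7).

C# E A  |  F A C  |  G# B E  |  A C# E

I6 - bVI - V6 - I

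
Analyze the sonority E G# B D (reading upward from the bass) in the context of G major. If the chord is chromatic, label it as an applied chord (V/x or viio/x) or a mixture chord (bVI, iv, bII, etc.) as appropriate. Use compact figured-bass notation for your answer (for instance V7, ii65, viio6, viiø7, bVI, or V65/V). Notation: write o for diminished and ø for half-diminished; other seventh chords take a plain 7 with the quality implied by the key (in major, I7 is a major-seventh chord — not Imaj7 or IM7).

Stacked in thirds the chord is E-G#-B-D: a dominant seventh chord on E.
E is not a diatonic chord root with this quality in G major, but it lies a perfect fifth above A (ii), so the chord functions as an applied dominant of ii.

V7/ii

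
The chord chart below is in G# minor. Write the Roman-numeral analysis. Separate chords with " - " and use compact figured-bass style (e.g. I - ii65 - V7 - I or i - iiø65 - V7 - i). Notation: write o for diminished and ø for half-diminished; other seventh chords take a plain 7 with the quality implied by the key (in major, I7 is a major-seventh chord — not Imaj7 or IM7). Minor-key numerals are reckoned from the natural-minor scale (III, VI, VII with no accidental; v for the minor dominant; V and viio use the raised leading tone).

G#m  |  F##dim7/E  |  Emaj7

G#m has root G#, degree 1 in G# minor, so i.
F##dim7/E: fully diminished seventh chord on F## = scale degree 7 → viio42.
Emaj7: root E is the submediant; major seventh chord there is VI7.

i - viio42 - VI7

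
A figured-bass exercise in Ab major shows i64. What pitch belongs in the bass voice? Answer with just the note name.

Eb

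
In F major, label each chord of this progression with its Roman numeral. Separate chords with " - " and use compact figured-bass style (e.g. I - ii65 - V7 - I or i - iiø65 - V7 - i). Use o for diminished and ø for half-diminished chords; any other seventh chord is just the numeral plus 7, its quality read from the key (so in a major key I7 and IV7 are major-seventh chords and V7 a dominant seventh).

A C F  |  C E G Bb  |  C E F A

I6 - V7 - I43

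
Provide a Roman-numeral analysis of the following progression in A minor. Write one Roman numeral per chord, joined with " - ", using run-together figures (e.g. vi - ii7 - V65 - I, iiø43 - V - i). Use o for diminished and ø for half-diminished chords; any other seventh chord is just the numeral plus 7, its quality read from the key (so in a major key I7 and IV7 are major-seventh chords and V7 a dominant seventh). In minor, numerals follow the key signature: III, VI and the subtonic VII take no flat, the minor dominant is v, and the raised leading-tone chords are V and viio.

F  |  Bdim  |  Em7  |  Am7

F: root F is the submediant; major triad there is VI.
Bdim: root B is the supertonic; diminished triad there is iio.
Em7: root E is the dominant; minor seventh chord there is v7.
Am7 has root A, degree 1 in A minor, so i7.

VI - iio - v7 - i7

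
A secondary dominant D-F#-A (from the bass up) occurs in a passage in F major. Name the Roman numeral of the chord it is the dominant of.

ii

The chord is a major triad on D.
A dominant resolves down a perfect fifth: D → G. In F major, G is scale degree 2, i.e. ii.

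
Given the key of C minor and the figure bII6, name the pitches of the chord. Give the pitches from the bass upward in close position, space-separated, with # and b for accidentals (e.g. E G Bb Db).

Scale degree 2 in C minor is D; lowering it a half step gives Db. bII6 is the Neapolitan sixth — a major triad on the lowered second degree, here in its customary first inversion.
So the chord is Db-F-Ab, a major triad.
The figured bass 6 indicates first inversion, placing the third (F) in the bass: F-Ab-Db.

F Ab Db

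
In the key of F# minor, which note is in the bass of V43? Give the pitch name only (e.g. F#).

G#

V in F# minor has root C#; the chord is C#-E#-G#-B.
The figure 43 means second inversion — the fifth is in the bass.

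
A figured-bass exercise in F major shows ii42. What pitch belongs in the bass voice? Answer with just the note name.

F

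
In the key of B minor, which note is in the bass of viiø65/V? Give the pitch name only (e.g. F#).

G#

The applied chord viiø65/V is rooted on E#: E#-G#-B-D#.
The figure 65 means first inversion — the third is in the bass.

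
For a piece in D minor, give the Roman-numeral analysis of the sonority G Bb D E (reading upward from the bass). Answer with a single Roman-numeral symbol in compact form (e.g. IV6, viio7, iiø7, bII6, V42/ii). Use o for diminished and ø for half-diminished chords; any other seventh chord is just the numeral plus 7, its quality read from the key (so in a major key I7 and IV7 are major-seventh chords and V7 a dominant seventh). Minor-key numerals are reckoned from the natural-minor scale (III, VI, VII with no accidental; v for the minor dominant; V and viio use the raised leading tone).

iiø65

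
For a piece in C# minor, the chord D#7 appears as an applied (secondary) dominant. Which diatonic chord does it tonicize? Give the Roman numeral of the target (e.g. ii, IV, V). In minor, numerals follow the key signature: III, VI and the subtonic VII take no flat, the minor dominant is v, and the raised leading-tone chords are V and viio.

V

The chord is a dominant seventh chord on D#.
A dominant resolves down a perfect fifth: D# → G#. In C# minor, G# is scale degree 5, i.e. V.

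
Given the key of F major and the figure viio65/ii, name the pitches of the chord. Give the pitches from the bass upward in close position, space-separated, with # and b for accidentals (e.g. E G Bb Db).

viio65/ii is a secondary leading-tone chord. The target ii is G in F major; the applied chord is rooted a semitone below, on F#.
Building a fully diminished seventh chord on F# gives F#-A-C-Eb.
The figured bass 65 indicates first inversion, placing the third (A) in the bass: A-C-Eb-F#.

A C Eb F#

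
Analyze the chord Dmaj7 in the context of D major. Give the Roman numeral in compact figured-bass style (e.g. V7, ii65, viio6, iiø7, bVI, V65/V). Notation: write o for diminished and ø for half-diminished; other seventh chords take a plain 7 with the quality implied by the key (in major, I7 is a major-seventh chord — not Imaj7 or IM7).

I7

The pitches D-F#-A-C# form a major seventh chord rooted on D.
In D major, D is the tonic; the diatonic major seventh chord there is I7.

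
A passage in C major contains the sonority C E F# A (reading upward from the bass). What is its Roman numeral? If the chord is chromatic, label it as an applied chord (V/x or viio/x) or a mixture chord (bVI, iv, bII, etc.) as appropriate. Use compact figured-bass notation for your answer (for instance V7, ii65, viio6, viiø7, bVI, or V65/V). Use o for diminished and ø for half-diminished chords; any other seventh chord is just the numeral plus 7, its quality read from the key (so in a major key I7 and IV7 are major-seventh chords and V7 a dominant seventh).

The pitches F#-A-C-E form a half-diminished seventh chord rooted on F#.
F# sits a half step below G (V in C major); a diminished chord there is the applied leading-tone chord of V.
With C in the bass the chord is in second inversion, so the figured bass is 43.

viiø43/V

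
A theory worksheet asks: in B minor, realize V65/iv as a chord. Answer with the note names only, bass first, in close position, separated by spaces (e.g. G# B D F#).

D# F# A B

V65/iv is a secondary dominant — the dominant seventh of iv. iv in B minor is E, so the applied chord's root is B, a perfect fifth above.
Building a dominant seventh chord on B gives B-D#-F#-A.
With the 65 figure the chord is in first inversion; from the bass D# upward in close position it reads D#-F#-A-B.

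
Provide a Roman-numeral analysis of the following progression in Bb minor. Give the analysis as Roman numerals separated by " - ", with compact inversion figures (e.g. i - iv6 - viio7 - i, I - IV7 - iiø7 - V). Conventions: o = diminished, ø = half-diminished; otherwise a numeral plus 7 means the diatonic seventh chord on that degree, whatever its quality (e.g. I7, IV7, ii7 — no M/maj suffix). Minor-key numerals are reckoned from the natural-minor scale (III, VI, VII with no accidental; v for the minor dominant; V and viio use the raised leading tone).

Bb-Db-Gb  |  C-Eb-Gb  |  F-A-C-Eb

VI6 - iio - V7

Bb-Db-Gb has root Gb, degree 6 in Bb minor, so VI6.
C-Eb-Gb: diminished triad on C = scale degree 2 → iio.
F-A-C-Eb: root F is the dominant; dominant seventh chord there is V7.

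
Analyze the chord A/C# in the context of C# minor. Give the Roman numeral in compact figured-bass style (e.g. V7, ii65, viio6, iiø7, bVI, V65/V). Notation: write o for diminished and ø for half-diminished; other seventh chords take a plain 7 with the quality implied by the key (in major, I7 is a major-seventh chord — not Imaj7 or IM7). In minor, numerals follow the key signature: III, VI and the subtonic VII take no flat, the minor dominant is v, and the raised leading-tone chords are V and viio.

VI6

Stacked in thirds the chord is A-C#-E: a major triad on A.
A is scale degree 6 in C# minor, and a major triad on that degree is written VI.
With C# in the bass the chord is in first inversion, so the figured bass is 6.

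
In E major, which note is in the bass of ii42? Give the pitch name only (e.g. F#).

E

ii in E major has root F#; the chord is F#-A-C#-E.
The figure 42 means third inversion — the seventh is in the bass.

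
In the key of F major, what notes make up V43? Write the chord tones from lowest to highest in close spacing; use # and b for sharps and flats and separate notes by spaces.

G Bb C E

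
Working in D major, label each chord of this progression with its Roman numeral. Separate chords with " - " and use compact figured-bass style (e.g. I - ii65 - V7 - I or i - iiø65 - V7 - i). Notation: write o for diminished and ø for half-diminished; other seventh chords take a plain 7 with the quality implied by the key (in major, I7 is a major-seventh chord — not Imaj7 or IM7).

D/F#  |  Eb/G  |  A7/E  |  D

D/F#: root D is the tonic; major triad there is I6.
Eb/G is non-diatonic — a major triad on the lowered supertonic (Eb): the Neapolitan sixth, bII6 (third, G, in the bass — hence the 6).
A7/E: root A is the dominant; dominant seventh chord there is V43.
D has root D, degree 1 in D major, so I.

I6 - bII6 - V43 - I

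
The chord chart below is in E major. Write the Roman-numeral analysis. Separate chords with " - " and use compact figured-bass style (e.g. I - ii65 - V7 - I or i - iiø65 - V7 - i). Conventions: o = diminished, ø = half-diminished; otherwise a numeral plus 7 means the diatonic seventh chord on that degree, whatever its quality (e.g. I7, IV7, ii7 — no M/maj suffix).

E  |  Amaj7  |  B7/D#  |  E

E: major triad on E = scale degree 1 → I.
Amaj7 has root A, degree 4 in E major, so IV7.
B7/D#: dominant seventh chord on B = scale degree 5 → V65.
E: root E is the tonic; major triad there is I.

I - IV7 - V65 - I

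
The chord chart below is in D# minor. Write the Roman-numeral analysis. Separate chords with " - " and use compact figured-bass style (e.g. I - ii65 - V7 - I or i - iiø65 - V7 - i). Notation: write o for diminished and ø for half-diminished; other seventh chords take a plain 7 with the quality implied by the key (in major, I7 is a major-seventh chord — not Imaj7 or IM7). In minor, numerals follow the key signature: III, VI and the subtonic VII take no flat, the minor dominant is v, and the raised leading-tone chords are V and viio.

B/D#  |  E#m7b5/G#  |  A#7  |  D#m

VI6 - iiø65 - V7 - i

B/D#: root B is the submediant; major triad there is VI6.
E#m7b5/G#: root E# is the supertonic; half-diminished seventh chord there is iiø65.
A#7: root A# is the dominant; dominant seventh chord there is V7.
D#m: root D# is the tonic; minor triad there is i.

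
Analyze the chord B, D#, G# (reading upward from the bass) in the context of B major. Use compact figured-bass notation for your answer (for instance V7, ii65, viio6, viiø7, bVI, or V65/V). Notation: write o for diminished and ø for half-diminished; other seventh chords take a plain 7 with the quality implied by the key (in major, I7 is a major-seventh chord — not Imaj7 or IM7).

Stacked in thirds the chord is G#-B-D#: a minor triad on G#.
In B major, G# is the submediant; the diatonic minor triad there is vi.
With B in the bass the chord is in first inversion, so the figured bass is 6.

vi6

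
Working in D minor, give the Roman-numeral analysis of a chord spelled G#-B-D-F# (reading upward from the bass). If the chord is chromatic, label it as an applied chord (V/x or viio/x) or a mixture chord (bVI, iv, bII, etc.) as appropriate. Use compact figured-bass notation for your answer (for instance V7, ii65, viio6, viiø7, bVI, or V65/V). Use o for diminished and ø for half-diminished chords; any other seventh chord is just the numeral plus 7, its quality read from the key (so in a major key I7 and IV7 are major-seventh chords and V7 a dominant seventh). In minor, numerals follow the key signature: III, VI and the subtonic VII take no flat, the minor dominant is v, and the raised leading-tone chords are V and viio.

Stacked in thirds the chord is G#-B-D-F#: a half-diminished seventh chord on G#.
G# sits a half step below A (V in D minor); a diminished chord there is the applied leading-tone chord of V.

viiø7/V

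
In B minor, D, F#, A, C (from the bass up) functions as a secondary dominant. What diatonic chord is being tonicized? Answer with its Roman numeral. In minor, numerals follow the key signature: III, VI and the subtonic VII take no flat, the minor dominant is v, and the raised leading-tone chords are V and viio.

The chord is a dominant seventh chord on D.
A dominant resolves down a perfect fifth: D → G. In B minor, G is scale degree 6, i.e. VI.

VI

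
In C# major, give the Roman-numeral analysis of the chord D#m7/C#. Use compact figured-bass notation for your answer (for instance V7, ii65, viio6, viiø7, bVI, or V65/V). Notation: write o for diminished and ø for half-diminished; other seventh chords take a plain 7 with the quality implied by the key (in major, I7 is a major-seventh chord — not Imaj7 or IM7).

The pitches D#-F#-A#-C# form a minor seventh chord rooted on D#.
D# is scale degree 2 in C# major, and a minor seventh chord on that degree is written ii7.
With C# in the bass the chord is in third inversion, so the figured bass is 42.

ii42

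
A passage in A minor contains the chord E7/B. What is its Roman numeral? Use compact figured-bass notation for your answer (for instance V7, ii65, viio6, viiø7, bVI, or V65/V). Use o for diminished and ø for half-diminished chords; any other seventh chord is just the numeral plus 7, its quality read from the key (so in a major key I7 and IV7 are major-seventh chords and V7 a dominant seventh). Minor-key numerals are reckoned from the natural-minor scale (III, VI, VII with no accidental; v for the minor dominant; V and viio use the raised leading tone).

V43

The pitches E-G#-B-D form a dominant seventh chord rooted on E.
In A minor, E is the dominant; the diatonic dominant seventh chord there is V7.
With B in the bass the chord is in second inversion, so the figured bass is 43.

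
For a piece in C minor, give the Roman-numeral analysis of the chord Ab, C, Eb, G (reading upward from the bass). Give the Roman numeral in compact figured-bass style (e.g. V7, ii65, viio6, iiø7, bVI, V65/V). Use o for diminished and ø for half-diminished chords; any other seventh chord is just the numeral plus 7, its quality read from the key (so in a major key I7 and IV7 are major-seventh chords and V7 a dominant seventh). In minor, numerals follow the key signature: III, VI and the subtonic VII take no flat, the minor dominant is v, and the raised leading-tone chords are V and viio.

Stacked in thirds the chord is Ab-C-Eb-G: a major seventh chord on Ab.
In C minor, Ab is the submediant; the diatonic major seventh chord there is VI7.

VI7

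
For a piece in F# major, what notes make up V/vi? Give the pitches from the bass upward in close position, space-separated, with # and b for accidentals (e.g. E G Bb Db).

A# C## E#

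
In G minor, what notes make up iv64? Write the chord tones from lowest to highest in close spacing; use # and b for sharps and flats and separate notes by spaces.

G C Eb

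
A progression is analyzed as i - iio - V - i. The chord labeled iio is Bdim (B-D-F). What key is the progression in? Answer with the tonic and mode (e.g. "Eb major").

The anchor chord is a diminished triad on B, labeled iio.
Counting down one scale step from B places the tonic on A; a diminished triad on degree 2 is diatonic only in minor.

A minor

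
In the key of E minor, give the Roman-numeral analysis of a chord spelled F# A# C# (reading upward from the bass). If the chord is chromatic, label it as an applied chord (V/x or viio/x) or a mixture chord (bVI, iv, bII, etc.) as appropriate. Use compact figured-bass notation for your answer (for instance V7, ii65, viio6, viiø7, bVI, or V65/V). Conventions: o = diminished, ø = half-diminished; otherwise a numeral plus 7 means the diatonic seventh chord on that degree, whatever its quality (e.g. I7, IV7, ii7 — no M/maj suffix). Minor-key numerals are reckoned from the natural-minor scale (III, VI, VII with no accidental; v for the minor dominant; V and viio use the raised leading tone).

V/V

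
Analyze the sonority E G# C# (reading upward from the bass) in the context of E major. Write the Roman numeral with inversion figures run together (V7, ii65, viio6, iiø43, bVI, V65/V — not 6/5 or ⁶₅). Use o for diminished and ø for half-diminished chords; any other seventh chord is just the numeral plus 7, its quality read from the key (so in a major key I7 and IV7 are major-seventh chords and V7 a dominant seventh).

The pitches C#-E-G# form a minor triad rooted on C#.
C# is scale degree 6 in E major, and a minor triad on that degree is written vi.
With E in the bass the chord is in first inversion, so the figured bass is 6.

vi6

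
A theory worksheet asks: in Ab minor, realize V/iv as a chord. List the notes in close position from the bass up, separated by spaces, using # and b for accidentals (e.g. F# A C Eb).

Ab C Eb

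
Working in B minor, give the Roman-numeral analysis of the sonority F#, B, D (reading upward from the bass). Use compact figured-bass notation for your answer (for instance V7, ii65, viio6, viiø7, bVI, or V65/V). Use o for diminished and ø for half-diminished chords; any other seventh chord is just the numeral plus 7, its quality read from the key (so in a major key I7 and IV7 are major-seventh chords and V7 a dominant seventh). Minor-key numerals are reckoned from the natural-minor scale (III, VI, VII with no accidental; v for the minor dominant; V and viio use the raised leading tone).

i64

Stacked in thirds the chord is B-D-F#: a minor triad on B.
In B minor, B is the tonic; the diatonic minor triad there is i.
With F# in the bass the chord is in second inversion, so the figured bass is 64.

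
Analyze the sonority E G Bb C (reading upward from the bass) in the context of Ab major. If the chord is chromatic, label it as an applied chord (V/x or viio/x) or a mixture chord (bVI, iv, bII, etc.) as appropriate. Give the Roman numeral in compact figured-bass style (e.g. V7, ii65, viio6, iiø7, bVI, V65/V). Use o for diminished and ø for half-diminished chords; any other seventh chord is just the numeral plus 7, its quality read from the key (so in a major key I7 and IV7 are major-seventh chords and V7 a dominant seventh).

Stacked in thirds the chord is C-E-G-Bb: a dominant seventh chord on C.
C is not a diatonic chord root with this quality in Ab major, but it lies a perfect fifth above F (vi), so the chord functions as an applied dominant of vi.
With E in the bass the chord is in first inversion, so the figured bass is 65.

V65/vi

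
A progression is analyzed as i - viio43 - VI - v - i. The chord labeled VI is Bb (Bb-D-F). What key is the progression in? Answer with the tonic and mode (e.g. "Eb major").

The chord Bb is a major triad rooted on Bb; its label is VI.
If Bb is scale degree 6 and the mode makes that degree carry a major triad, the tonic is D and the mode is minor.

D minor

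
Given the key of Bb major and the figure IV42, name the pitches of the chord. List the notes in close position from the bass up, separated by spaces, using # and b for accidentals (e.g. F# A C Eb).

The numeral's case and figure indicate a major seventh chord. In Bb major its root, the fourth degree, is Eb.
That chord is spelled Eb-G-Bb-D.
With the 42 figure the chord is in third inversion; from the bass D upward in close position it reads D-Eb-G-Bb.

D Eb G Bb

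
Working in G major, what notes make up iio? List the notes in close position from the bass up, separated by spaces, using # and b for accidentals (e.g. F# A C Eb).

iio is the diminished supertonic triad, borrowed from the parallel minor. In G major that root is A.
So the chord is A-C-Eb, a diminished triad.

A C Eb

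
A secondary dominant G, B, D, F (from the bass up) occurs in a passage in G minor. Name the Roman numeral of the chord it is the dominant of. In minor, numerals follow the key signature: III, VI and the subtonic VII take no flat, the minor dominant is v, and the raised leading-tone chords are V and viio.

iv

The chord is a dominant seventh chord on G.
A dominant resolves down a perfect fifth: G → C. In G minor, C is scale degree 4, i.e. iv.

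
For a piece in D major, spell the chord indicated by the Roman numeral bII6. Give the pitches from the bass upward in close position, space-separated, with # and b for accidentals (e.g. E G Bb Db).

Scale degree 2 in D major is E; lowering it a half step gives Eb. bII6 is the Neapolitan sixth — a major triad on the lowered second degree, here in its customary first inversion.
So the chord is Eb-G-Bb.
The figured bass 6 indicates first inversion, placing the third (G) in the bass: G-Bb-Eb.

G Bb Eb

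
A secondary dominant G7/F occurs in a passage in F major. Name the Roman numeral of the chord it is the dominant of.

The chord is a dominant seventh chord on G.
A dominant resolves down a perfect fifth: G → C. In F major, C is scale degree 5, i.e. V.

V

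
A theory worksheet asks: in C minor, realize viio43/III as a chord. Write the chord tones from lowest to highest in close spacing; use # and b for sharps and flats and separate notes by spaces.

viio43/III is a secondary leading-tone chord. The target III is Eb in C minor; the applied chord is rooted a semitone below, on D.
Building a fully diminished seventh chord on D gives D-F-Ab-Cb.
With the 43 figure the chord is in second inversion; from the bass Ab upward in close position it reads Ab-Cb-D-F.

Ab Cb D F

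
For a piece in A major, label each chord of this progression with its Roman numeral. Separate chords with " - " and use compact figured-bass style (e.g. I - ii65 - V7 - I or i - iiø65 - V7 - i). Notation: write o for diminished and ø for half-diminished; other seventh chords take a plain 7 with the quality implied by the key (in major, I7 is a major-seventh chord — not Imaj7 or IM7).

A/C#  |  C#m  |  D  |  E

A/C#: root A is the tonic; major triad there is I6.
C#m: minor triad on C# = scale degree 3 → iii.
D: major triad on D = scale degree 4 → IV.
E: major triad on E = scale degree 5 → V.

I6 - iii - IV - V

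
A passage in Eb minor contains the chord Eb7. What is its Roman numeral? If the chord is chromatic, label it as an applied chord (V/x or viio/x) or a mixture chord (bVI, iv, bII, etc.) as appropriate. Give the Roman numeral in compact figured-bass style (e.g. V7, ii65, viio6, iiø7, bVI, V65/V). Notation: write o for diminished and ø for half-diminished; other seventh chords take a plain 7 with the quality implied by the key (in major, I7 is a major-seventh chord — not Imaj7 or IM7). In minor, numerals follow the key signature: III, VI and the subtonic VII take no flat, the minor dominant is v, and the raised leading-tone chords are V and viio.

V7/iv

Stacked in thirds the chord is Eb-G-Bb-Db: a dominant seventh chord on Eb.
Eb is not a diatonic chord root with this quality in Eb minor, but it lies a perfect fifth above Ab (iv), so the chord functions as an applied dominant of iv.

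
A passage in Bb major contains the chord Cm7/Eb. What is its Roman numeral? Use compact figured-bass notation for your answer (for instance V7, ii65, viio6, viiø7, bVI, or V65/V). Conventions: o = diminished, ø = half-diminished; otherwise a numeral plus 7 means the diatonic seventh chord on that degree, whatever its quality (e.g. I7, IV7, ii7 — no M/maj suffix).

Stacked in thirds the chord is C-Eb-G-Bb: a minor seventh chord on C.
C is scale degree 2 in Bb major, and a minor seventh chord on that degree is written ii7.
With Eb in the bass the chord is in first inversion, so the figured bass is 65.

ii65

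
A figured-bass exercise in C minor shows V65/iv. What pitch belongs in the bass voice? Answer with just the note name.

The applied chord V65/iv is rooted on C: C-E-G-Bb.
The figure 65 means first inversion — the third is in the bass.

E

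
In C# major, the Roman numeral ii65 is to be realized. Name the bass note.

ii in C# major has root D#; the chord is D#-F#-A#-C#.
The figure 65 means first inversion — the third is in the bass.

F#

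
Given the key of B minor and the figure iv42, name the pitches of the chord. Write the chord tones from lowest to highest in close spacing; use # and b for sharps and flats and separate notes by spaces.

The numeral's case and figure indicate a minor seventh chord. In B minor its root, scale degree 4, is E.
That chord is spelled E-G-B-D.
With the 42 figure the chord is in third inversion; from the bass D upward in close position it reads D-E-G-B.

D E G B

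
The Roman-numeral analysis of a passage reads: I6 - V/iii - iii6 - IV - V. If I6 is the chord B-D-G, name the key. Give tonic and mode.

G major

The chord G/B is a major triad rooted on G; its label is I6.
If G is scale degree 1 and the mode makes that degree carry a major triad, the tonic is G and the mode is major.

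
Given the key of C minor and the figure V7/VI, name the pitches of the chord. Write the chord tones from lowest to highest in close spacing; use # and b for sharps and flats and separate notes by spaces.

V7/VI is a secondary dominant — the dominant seventh of VI. VI in C minor is Ab, so the applied chord's root is Eb, a perfect fifth above.
Building a dominant seventh chord on Eb gives Eb-G-Bb-Db.

Eb G Bb Db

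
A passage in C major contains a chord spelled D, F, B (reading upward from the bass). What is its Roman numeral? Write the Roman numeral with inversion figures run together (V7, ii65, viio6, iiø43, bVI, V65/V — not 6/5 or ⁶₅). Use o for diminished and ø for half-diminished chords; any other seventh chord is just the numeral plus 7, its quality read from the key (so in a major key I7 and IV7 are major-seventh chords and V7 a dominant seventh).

viio6

Stacked in thirds the chord is B-D-F: a diminished triad on B.
B is scale degree 7 in C major, and a diminished triad on that degree is written viio.
With D in the bass the chord is in first inversion, so the figured bass is 6.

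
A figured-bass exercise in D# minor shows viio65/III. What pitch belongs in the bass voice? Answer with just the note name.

The applied chord viio65/III is rooted on E#: E#-G#-B-D.
The figure 65 means first inversion — the third is in the bass.

G#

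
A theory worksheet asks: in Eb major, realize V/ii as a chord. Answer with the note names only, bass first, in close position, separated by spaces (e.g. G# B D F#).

V/ii is a secondary dominant — the dominant triad of ii. ii in Eb major is F, so the applied chord's root is C, a perfect fifth above.
Building a major triad on C gives C-E-G.

C E G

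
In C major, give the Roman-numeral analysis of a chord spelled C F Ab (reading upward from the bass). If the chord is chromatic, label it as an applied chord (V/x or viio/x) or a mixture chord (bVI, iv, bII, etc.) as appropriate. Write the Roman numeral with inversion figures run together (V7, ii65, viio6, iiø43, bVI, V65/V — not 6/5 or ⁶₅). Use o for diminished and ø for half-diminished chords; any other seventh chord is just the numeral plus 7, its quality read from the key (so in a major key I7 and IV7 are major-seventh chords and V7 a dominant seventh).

Stacked in thirds the chord is F-Ab-C: a minor triad on F.
F is the fourth degree of C major. This is the minor subdominant, borrowed from the parallel minor.
With C in the bass the chord is in second inversion, so the figured bass is 64.

iv64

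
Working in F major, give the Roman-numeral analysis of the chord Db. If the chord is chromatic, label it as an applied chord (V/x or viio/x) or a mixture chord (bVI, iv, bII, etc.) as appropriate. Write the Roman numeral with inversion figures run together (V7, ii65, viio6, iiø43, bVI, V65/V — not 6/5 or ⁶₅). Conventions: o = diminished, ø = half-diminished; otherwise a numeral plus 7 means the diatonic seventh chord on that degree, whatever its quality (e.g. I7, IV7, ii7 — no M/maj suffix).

Stacked in thirds the chord is Db-F-Ab: a major triad on Db.
Db is the lowered sixth degree of F major (diatonic 6 would be D). This is a major triad on the lowered sixth degree, borrowed from the parallel minor.

bVI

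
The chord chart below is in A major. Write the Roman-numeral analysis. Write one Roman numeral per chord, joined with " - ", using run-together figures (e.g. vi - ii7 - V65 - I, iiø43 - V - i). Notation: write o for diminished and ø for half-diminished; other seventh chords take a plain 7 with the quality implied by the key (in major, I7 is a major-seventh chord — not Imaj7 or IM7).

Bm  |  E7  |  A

Bm: root B is the supertonic; minor triad there is ii.
E7: dominant seventh chord on E = scale degree 5 → V7.
A has root A, degree 1 in A major, so I.

ii - V7 - I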